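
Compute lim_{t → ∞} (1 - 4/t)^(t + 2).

The base → 1 and the exponent → ∞: a 1^∞ form.
Take logarithms: (t + 2)·ln(1 - 4/t). Since ln(1+u) ~ u for small u, this behaves like (t)·(-4/t) → -4.
So the limit is e^(-4).

e^(-4)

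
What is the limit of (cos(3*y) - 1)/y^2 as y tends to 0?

-9/2

Direct substitution gives 0/0.
Apply L'Hôpital: lim (-3*sin(3*y))/(2*y), still 0/0.
After 2 applications of L'Hôpital's rule the quotient is (-9*cos(3*y))/(2); substituting y = 0 gives -9/2.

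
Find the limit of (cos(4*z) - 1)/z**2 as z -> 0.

Direct substitution gives 0/0.
Apply L'Hôpital: lim (-4*sin(4*z))/(2*z), still 0/0.
After 2 applications of L'Hôpital's rule the quotient is (-16*cos(4*z))/(2); substituting z = 0 gives -8.

-8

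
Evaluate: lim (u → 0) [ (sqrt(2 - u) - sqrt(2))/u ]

-√(2)/4

A 0/0 form; rationalise with √(2 - u) + √2. This collapses the numerator to -u, leaving -1/(√(2 - u) + √2) → -1/(2√2) = -√(2)/4.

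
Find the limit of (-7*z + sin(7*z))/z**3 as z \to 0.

Direct substitution gives 0/0.
Apply L'Hôpital: lim (7*cos(7*z) - 7)/(3*z^2), still 0/0.
Apply L'Hôpital: lim (-49*sin(7*z))/(6*z), still 0/0.
After 3 applications of L'Hôpital's rule the quotient is (-343*cos(7*z))/(6); substituting z = 0 gives -343/6.

-343/6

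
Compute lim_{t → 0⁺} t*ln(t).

This is a 0·(−∞) form. Rewrite as 1·ln(t) / t^(−1) and apply L'Hôpital:
the derivative quotient is 1·(1/t) / (−1·t^(−2)) = (-1/1)·t^1 → 0.

0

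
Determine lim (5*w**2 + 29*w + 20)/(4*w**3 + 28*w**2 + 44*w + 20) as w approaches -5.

Since w = -5 makes numerator and denominator zero, (w + 5) divides both.
Cancelling it gives (5*w + 4)/(4*w^2 + 8*w + 4); now plug in w = -5 to get -21/64.

-21/64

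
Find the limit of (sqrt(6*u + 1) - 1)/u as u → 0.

A 0/0 form; rationalise with √(1 + 6u) + √1. This collapses the numerator to 6u, leaving 6/(√(1 + 6u) + √1) → 6/(2√1) = 3.

3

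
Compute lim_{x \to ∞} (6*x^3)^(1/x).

1

Base → ∞ and exponent → 0: an ∞^0 form.
Take logs: (1/x)·ln(6·x^3) = (ln 6 + 3·ln x)/x → 0.
So the limit is e^0 = 1.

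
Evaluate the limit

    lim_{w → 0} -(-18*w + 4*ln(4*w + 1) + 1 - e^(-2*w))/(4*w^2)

Substitution gives 0/0; apply L'Hôpital's rule 2 times.
After differentiating numerator and denominator 2 times the quotient is (-4*e^(-2*w) - 64/(4*w + 1)^2)/(-8); at w = 0 this is 17/2.

17/2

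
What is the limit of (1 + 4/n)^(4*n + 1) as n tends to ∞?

e^(16)

Let L be the limit and take ln: ln L = lim (4n + 1)·ln(1 + 4/n) = lim (4n + 1)·(4/n + O(1/n²)) = 16.
Hence L = e^(16).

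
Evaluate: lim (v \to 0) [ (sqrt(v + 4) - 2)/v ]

1/4

Substitution gives 0/0. Multiply numerator and denominator by the conjugate √(4 + v) + √4.
The numerator becomes (4 + v) − 4 = v, so the expression simplifies to 1/(√(4 + v) + √4).
Letting v → 0 gives 1/(2√4) = 1/4.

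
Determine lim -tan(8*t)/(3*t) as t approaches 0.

Substitution gives 0/0.
Since tan(u)/u → 1 as u → 0, tan(8t)/(8t) → 1 and the limit is 8/(-3) = -8/3.

-8/3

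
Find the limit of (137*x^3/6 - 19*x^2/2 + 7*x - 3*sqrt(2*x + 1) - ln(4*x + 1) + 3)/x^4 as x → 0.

527/8

Substitution gives 0/0; apply L'Hôpital's rule 4 times.
After differentiating numerator and denominator 4 times the quotient is (1536/(4*x + 1)^4 + 45/(2*x + 1)^(7/2))/(24); at x = 0 this is 527/8.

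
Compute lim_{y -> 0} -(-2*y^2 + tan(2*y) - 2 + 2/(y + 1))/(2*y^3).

Substitution gives 0/0; apply L'Hôpital's rule 3 times.
After differentiating numerator and denominator 3 times the quotient is (4*(4*(y + 1)^4*(3*tan(2*y)^2 + 1)/cos(2*y)^2 - 3)/(y + 1)^4)/(-12); at y = 0 this is -1/3.

-1/3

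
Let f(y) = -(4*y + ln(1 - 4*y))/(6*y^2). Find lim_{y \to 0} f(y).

4/3

Direct substitution gives 0/0.
Apply L'Hôpital: lim (4 - 4/(1 - 4*y))/(-12*y), still 0/0.
After 2 applications of L'Hôpital's rule the quotient is (-16/(1 - 4*y)^2)/(-12); substituting y = 0 gives 4/3.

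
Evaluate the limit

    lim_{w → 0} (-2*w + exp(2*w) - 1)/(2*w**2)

1

Direct substitution gives 0/0.
Apply L'Hôpital: lim (2*e^(2*w) - 2)/(4*w), still 0/0.
After 2 applications of L'Hôpital's rule the quotient is (4*e^(2*w))/(4); substituting w = 0 gives 1.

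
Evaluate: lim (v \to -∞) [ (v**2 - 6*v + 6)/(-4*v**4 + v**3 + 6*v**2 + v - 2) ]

0

The denominator has degree 4 and the numerator degree 2. Dividing numerator and denominator by v^4 sends every term to 0 except the leading denominator term, so the limit is 0.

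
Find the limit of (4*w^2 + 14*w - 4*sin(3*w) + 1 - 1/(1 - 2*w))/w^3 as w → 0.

10

Substitution gives 0/0; apply L'Hôpital's rule 3 times.
After differentiating numerator and denominator 3 times the quotient is (108*cos(3*w) - 48/(2*w - 1)^4)/(6); at w = 0 this is 10.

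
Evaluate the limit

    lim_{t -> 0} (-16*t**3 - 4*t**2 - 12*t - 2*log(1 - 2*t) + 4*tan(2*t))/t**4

Substitution gives 0/0; apply L'Hôpital's rule 4 times.
After differentiating numerator and denominator 4 times the quotient is (1536*tan(2*t)^3/cos(2*t)^2 + 1024*tan(2*t)/cos(2*t)^2 + 192/(2*t - 1)^4)/(24); at t = 0 this is 8.

8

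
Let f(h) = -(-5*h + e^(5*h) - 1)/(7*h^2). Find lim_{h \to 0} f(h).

-25/14

Direct substitution gives 0/0.
Apply L'Hôpital: lim (5*e^(5*h) - 5)/(-14*h), still 0/0.
After 2 applications of L'Hôpital's rule the quotient is (25*e^(5*h))/(-14); substituting h = 0 gives -25/14.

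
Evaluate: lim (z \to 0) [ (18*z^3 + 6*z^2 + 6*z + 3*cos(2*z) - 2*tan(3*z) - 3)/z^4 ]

2

Substitution gives 0/0 (the numerator vanishes to order 4).
Expand each term to order z^4: the coefficient of z^4 in 3·cos(2z) is 2 and in -2·tan(3z) is 0.
Lower-order terms cancel with the polynomial part, so the numerator is (2)·z^4 + o(z^4), and the limit is (2)/(1) = 2.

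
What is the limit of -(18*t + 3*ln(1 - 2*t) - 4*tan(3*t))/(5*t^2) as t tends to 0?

6/5

Substitution gives 0/0 (the numerator vanishes to order 2).
Expand each term to order t^2: the coefficient of t^2 in 3·ln(1 - 2t) is -6 and in -4·tan(3t) is 0.
Lower-order terms cancel with the polynomial part, so the numerator is (-6)·t^2 + o(t^2), and the limit is (-6)/(-5) = 6/5.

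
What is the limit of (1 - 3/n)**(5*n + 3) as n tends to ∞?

Write it as [(1 - 3/n)^n]^(5) · (1 - 3/n)^(3). The bracketed term tends to e^(-3) and the second factor to 1, so the limit is e^(-15).

e^(-15)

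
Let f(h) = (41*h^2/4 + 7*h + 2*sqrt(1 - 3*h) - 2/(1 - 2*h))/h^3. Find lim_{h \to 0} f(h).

Substitution gives 0/0 (the numerator vanishes to order 3).
Expand each term to order h^3: the coefficient of h^3 in -2·1/(1 - 2h) is -16 and in 2·√(1 - 3h) is -27/8.
Lower-order terms cancel with the polynomial part, so the numerator is (-155/8)·h^3 + o(h^3), and the limit is (-155/8)/(1) = -155/8.

-155/8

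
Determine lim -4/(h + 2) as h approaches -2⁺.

As h → -2⁺, (h + 2) → 0⁺, so (h + 2)^1 → 0⁺ and -4/(h + 2)^1 → -∞.

-∞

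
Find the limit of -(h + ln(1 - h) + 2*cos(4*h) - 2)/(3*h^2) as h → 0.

11/2

Substitution gives 0/0; apply L'Hôpital's rule 2 times.
After differentiating numerator and denominator 2 times the quotient is (-32*cos(4*h) - 1/(h - 1)^2)/(-6); at h = 0 this is 11/2.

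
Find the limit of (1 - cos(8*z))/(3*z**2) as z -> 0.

32/3

Substitution gives 0/0.
Use (1 − cos u)/u² → 1/2 with u = 8z: the limit is 8²/(2·3) = 32/3.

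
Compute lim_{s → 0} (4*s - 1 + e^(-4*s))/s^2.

Direct substitution gives 0/0.
Apply L'Hôpital: lim (4 - 4*e^(-4*s))/(2*s), still 0/0.
After 2 applications of L'Hôpital's rule the quotient is (16*e^(-4*s))/(2); substituting s = 0 gives 8.

8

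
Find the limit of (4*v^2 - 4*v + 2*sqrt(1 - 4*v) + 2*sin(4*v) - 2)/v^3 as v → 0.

Substitution gives 0/0 (the numerator vanishes to order 3).
Expand each term to order v^3: the coefficient of v^3 in 2·sin(4v) is -64/3 and in 2·√(1 - 4v) is -8.
Lower-order terms cancel with the polynomial part, so the numerator is (-88/3)·v^3 + o(v^3), and the limit is (-88/3)/(1) = -88/3.

-88/3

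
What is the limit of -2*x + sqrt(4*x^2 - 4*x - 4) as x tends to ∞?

An ∞ − ∞ form. Rationalising with the conjugate, the difference becomes (-4x - 4) / (√(4*x^2 - 4*x - 4) + 2x).
For large x the denominator behaves like 2·2x, so the quotient tends to -4/4 = -1.

-1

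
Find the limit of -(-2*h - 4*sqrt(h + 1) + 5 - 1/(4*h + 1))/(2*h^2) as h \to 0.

31/4

Substitution gives 0/0 (the numerator vanishes to order 2).
Expand each term to order h^2: the coefficient of h^2 in -4·√(1 + h) is 1/2 and in −1/(1 + 4h) is -16.
Lower-order terms cancel with the polynomial part, so the numerator is (-31/2)·h^2 + o(h^2), and the limit is (-31/2)/(-2) = 31/4.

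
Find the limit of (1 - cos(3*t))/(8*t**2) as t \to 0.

9/16

Substitution gives 0/0.
Use (1 − cos u)/u² → 1/2 with u = 3t: the limit is 3²/(2·8) = 9/16.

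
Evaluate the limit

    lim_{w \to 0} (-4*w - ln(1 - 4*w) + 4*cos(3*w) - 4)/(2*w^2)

Substitution gives 0/0; apply L'Hôpital's rule 2 times.
After differentiating numerator and denominator 2 times the quotient is (-36*cos(3*w) + 16/(4*w - 1)^2)/(4); at w = 0 this is -5.

-5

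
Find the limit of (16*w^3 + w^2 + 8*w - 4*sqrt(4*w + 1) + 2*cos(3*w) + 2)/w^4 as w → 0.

187/4

Substitution gives 0/0 (the numerator vanishes to order 4).
Expand each term to order w^4: the coefficient of w^4 in 2·cos(3w) is 27/4 and in -4·√(1 + 4w) is 40.
Lower-order terms cancel with the polynomial part, so the numerator is (187/4)·w^4 + o(w^4), and the limit is (187/4)/(1) = 187/4.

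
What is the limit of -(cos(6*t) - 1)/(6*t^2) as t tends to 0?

3

Direct substitution gives 0/0.
Apply L'Hôpital: lim (-6*sin(6*t))/(-12*t), still 0/0.
After 2 applications of L'Hôpital's rule the quotient is (-36*cos(6*t))/(-12); substituting t = 0 gives 3.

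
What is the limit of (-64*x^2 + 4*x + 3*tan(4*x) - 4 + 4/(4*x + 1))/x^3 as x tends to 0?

Substitution gives 0/0 (the numerator vanishes to order 3).
Expand each term to order x^3: the coefficient of x^3 in 4·1/(1 + 4x) is -256 and in 3·tan(4x) is 64.
Lower-order terms cancel with the polynomial part, so the numerator is (-192)·x^3 + o(x^3), and the limit is (-192)/(1) = -192.

-192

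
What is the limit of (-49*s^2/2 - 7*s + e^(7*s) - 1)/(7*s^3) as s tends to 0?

Direct substitution gives 0/0.
Apply L'Hôpital: lim (-49*s + 7*e^(7*s) - 7)/(21*s^2), still 0/0.
Apply L'Hôpital: lim (49*e^(7*s) - 49)/(42*s), still 0/0.
After 3 applications of L'Hôpital's rule the quotient is (343*e^(7*s))/(42); substituting s = 0 gives 49/6.

49/6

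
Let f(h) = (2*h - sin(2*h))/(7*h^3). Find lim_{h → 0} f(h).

Direct substitution gives 0/0.
Apply L'Hôpital: lim (2 - 2*cos(2*h))/(21*h^2), still 0/0.
Apply L'Hôpital: lim (4*sin(2*h))/(42*h), still 0/0.
After 3 applications of L'Hôpital's rule the quotient is (8*cos(2*h))/(42); substituting h = 0 gives 4/21.

4/21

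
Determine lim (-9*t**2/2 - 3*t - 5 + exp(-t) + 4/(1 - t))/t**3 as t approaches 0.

Substitution gives 0/0; apply L'Hôpital's rule 3 times.
After differentiating numerator and denominator 3 times the quotient is (-e^(-t) + 24/(t - 1)^4)/(6); at t = 0 this is 23/6.

23/6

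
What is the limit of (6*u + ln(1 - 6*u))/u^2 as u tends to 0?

-18

Direct substitution gives 0/0.
Apply L'Hôpital: lim (6 - 6/(1 - 6*u))/(2*u), still 0/0.
After 2 applications of L'Hôpital's rule the quotient is (-36/(1 - 6*u)^2)/(2); substituting u = 0 gives -18.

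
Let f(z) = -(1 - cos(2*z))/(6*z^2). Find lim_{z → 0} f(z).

Substitution gives 0/0.
Use (1 − cos u)/u² → 1/2 with u = 2z: the limit is 2²/(2·(-6)) = -1/3.

-1/3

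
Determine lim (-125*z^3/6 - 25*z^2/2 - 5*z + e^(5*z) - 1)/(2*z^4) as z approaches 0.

Direct substitution gives 0/0.
Apply L'Hôpital: lim (-125*z^2/2 - 25*z + 5*e^(5*z) - 5)/(8*z^3), still 0/0.
Apply L'Hôpital: lim (-125*z + 25*e^(5*z) - 25)/(24*z^2), still 0/0.
Apply L'Hôpital: lim (125*e^(5*z) - 125)/(48*z), still 0/0.
After 4 applications of L'Hôpital's rule the quotient is (625*e^(5*z))/(48); substituting z = 0 gives 625/48.

625/48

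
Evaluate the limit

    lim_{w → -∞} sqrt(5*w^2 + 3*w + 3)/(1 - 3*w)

√(5)/3

For large |w|, √(5*w^2 + 3*w + 3) ≈ √5·|w| and the denominator ≈ -3w.
Since w → −∞, |w| = −w, giving −√5/(-3) = √(5)/3.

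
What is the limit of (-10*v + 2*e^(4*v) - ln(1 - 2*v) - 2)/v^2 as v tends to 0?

Substitution gives 0/0; apply L'Hôpital's rule 2 times.
After differentiating numerator and denominator 2 times the quotient is (32*e^(4*v) + 4/(2*v - 1)^2)/(2); at v = 0 this is 18.

18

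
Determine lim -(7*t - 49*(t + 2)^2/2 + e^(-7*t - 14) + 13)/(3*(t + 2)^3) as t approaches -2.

Direct substitution gives 0/0.
Apply L'Hôpital: lim (-49*t - 7*e^(-7*t - 14) - 91)/(-9*(t + 2)^2), still 0/0.
Apply L'Hôpital: lim (49*e^(-7*t - 14) - 49)/(-18*t - 36), still 0/0.
After 3 applications of L'Hôpital's rule the quotient is (-343*e^(-7*t - 14))/(-18); substituting t = -2 gives 343/18.

343/18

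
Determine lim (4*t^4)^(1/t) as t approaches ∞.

Base → ∞ and exponent → 0: an ∞^0 form.
Take logs: (1/t)·ln(4·t^4) = (ln 4 + 4·ln t)/t → 0.
So the limit is e^0 = 1.

1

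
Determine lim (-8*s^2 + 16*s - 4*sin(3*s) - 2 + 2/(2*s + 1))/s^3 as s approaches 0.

Substitution gives 0/0 (the numerator vanishes to order 3).
Expand each term to order s^3: the coefficient of s^3 in -4·sin(3s) is 18 and in 2·1/(1 + 2s) is -16.
Lower-order terms cancel with the polynomial part, so the numerator is (2)·s^3 + o(s^3), and the limit is (2)/(1) = 2.

2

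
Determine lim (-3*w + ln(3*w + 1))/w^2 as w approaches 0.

Direct substitution gives 0/0.
Apply L'Hôpital: lim (-3 + 3/(3*w + 1))/(2*w), still 0/0.
After 2 applications of L'Hôpital's rule the quotient is (-9/(3*w + 1)^2)/(2); substituting w = 0 gives -9/2.

-9/2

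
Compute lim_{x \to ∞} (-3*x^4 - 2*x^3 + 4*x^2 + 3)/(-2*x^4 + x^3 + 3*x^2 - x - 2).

Numerator and denominator both have degree 4.
Dividing every term by x^4, all lower-order terms vanish and the limit is the ratio of leading coefficients, -3/(-2) = 3/2.

3/2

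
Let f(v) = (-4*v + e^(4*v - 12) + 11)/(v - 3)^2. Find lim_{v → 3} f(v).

Direct substitution gives 0/0.
Apply L'Hôpital: lim (4*e^(4*v - 12) - 4)/(2*v - 6), still 0/0.
After 2 applications of L'Hôpital's rule the quotient is (16*e^(4*v - 12))/(2); substituting v = 3 gives 8.

8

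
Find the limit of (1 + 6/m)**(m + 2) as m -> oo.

e^(6)

The base → 1 and the exponent → ∞: a 1^∞ form.
Take logarithms: (m + 2)·ln(1 + 6/m). Since ln(1+u) ~ u for small u, this behaves like (m)·(6/m) → 6.
So the limit is e^(6).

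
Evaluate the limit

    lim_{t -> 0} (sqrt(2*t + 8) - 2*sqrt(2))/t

Substitution gives 0/0. Multiply numerator and denominator by the conjugate √(8 + 2t) + √8.
The numerator becomes (8 + 2t) − 8 = 2t, so the expression simplifies to 2/(√(8 + 2t) + √8).
Letting t → 0 gives 2/(2√8) = √(2)/4.

√(2)/4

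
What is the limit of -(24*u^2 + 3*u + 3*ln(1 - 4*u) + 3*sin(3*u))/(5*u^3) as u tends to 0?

31/2

Substitution gives 0/0; apply L'Hôpital's rule 3 times.
After differentiating numerator and denominator 3 times the quotient is (-81*cos(3*u) + 384/(4*u - 1)^3)/(-30); at u = 0 this is 31/2.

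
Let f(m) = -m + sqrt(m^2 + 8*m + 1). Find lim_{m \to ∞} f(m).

This has the form ∞ − ∞. Multiply and divide by the conjugate √(m^2 + 8*m + 1) + m.
That gives (8m + 1) / (√(m^2 + 8*m + 1) + m).
Divide numerator and denominator by m: the limit is 8/(2·1) = 4.

4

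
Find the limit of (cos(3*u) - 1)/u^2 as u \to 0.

Direct substitution gives 0/0.
Apply L'Hôpital: lim (-3*sin(3*u))/(2*u), still 0/0.
After 2 applications of L'Hôpital's rule the quotient is (-9*cos(3*u))/(2); substituting u = 0 gives -9/2.

-9/2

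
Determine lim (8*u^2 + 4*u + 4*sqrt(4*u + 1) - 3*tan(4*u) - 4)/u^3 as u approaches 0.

Substitution gives 0/0; apply L'Hôpital's rule 3 times.
After differentiating numerator and denominator 3 times the quotient is (-768*tan(4*u)^2/cos(4*u)^2 - 384/cos(4*u)^4 + 96/(4*u + 1)^(5/2))/(6); at u = 0 this is -48.

-48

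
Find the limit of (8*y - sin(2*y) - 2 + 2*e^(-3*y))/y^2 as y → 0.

9

Substitution gives 0/0 (the numerator vanishes to order 2).
Expand each term to order y^2: the coefficient of y^2 in 2·e^(-3y) is 9 and in −sin(2y) is 0.
Lower-order terms cancel with the polynomial part, so the numerator is (9)·y^2 + o(y^2), and the limit is (9)/(1) = 9.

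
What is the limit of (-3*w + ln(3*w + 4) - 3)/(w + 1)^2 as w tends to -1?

-9/2

Direct substitution gives 0/0.
Apply L'Hôpital: lim (-3 + 3/(3*w + 4))/(2*w + 2), still 0/0.
After 2 applications of L'Hôpital's rule the quotient is (-9/(3*w + 4)^2)/(2); substituting w = -1 gives -9/2.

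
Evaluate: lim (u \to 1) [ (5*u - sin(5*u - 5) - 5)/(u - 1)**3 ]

125/6

Direct substitution gives 0/0.
Apply L'Hôpital: lim (5 - 5*cos(5*u - 5))/(3*(u - 1)^2), still 0/0.
Apply L'Hôpital: lim (25*sin(5*u - 5))/(6*u - 6), still 0/0.
After 3 applications of L'Hôpital's rule the quotient is (125*cos(5*u - 5))/(6); substituting u = 1 gives 125/6.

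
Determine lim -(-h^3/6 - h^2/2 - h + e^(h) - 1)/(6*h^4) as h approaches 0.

Direct substitution gives 0/0.
Apply L'Hôpital: lim (-h^2/2 - h + e^(h) - 1)/(-24*h^3), still 0/0.
Apply L'Hôpital: lim (-h + e^(h) - 1)/(-72*h^2), still 0/0.
Apply L'Hôpital: lim (e^(h) - 1)/(-144*h), still 0/0.
After 4 applications of L'Hôpital's rule the quotient is (e^(h))/(-144); substituting h = 0 gives -1/144.

-1/144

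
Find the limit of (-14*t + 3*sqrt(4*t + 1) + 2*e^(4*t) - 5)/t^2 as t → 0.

10

Substitution gives 0/0; apply L'Hôpital's rule 2 times.
After differentiating numerator and denominator 2 times the quotient is (32*e^(4*t) - 12/(4*t + 1)^(3/2))/(2); at t = 0 this is 10.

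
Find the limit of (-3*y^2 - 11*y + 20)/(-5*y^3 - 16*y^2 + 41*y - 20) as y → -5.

Direct substitution gives 0/0, so factor. Both numerator and denominator have (y + 5) as a factor.
After cancelling, the expression reduces to (4 - 3*y)/(-5*y^2 + 9*y - 4).
Substituting y = -5 gives -19/174.

-19/174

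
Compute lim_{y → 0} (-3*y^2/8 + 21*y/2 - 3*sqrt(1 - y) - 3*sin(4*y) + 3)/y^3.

515/16

Substitution gives 0/0; apply L'Hôpital's rule 3 times.
After differentiating numerator and denominator 3 times the quotient is (192*cos(4*y) + 9/(8*(1 - y)^(5/2)))/(6); at y = 0 this is 515/16.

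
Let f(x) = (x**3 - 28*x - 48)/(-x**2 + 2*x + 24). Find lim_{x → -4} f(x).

2

Since x = -4 makes numerator and denominator zero, (x + 4) divides both.
Cancelling it gives (x^2 - 4*x - 12)/(6 - x); now plug in x = -4 to get 2.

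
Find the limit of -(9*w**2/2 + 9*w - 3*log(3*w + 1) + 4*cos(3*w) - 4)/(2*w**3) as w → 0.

27/2

Substitution gives 0/0 (the numerator vanishes to order 3).
Expand each term to order w^3: the coefficient of w^3 in 4·cos(3w) is 0 and in -3·ln(1 + 3w) is -27.
Lower-order terms cancel with the polynomial part, so the numerator is (-27)·w^3 + o(w^3), and the limit is (-27)/(-2) = 27/2.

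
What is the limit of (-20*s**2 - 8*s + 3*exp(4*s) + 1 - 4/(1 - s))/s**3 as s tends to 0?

28

Substitution gives 0/0; apply L'Hôpital's rule 3 times.
After differentiating numerator and denominator 3 times the quotient is (192*e^(4*s) - 24/(s - 1)^4)/(6); at s = 0 this is 28.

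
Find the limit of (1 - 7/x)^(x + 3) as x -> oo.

Let L be the limit and take ln: ln L = lim (x + 3)·ln(1 - 7/x) = lim (x + 3)·(-7/x + O(1/x²)) = -7.
Hence L = e^(-7).

e^(-7)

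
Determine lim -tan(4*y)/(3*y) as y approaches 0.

Substitution gives 0/0.
Since tan(u)/u → 1 as u → 0, tan(4y)/(4y) → 1 and the limit is 4/(-3) = -4/3.

-4/3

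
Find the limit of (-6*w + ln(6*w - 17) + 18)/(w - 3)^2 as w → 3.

-18

Direct substitution gives 0/0.
Apply L'Hôpital: lim (-6 + 6/(6*w - 17))/(2*w - 6), still 0/0.
After 2 applications of L'Hôpital's rule the quotient is (-36/(6*w - 17)^2)/(2); substituting w = 3 gives -18.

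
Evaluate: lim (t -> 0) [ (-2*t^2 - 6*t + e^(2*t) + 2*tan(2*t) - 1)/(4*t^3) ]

5/3

Substitution gives 0/0 (the numerator vanishes to order 3).
Expand each term to order t^3: the coefficient of t^3 in e^(2t) is 4/3 and in 2·tan(2t) is 16/3.
Lower-order terms cancel with the polynomial part, so the numerator is (20/3)·t^3 + o(t^3), and the limit is (20/3)/(4) = 5/3.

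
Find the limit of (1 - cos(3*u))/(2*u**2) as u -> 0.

9/4

Substitution gives 0/0.
Use (1 − cos θ)/θ² → 1/2 with θ = 3u: the limit is 3²/(2·2) = 9/4.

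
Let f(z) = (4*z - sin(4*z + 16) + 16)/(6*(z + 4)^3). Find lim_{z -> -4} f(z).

Direct substitution gives 0/0.
Apply L'Hôpital: lim (4 - 4*cos(4*z + 16))/(18*(z + 4)^2), still 0/0.
Apply L'Hôpital: lim (16*sin(4*z + 16))/(36*z + 144), still 0/0.
After 3 applications of L'Hôpital's rule the quotient is (64*cos(4*z + 16))/(36); substituting z = -4 gives 16/9.

16/9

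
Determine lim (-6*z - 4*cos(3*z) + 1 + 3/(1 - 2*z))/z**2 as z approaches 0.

Substitution gives 0/0; apply L'Hôpital's rule 2 times.
After differentiating numerator and denominator 2 times the quotient is (36*cos(3*z) - 24/(2*z - 1)^3)/(2); at z = 0 this is 30.

30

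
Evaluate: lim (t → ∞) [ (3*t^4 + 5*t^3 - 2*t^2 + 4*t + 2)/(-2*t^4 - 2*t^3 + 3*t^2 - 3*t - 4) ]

-3/2

Numerator and denominator both have degree 4.
Dividing every term by t^4, all lower-order terms vanish and the limit is the ratio of leading coefficients, 3/(-2) = -3/2.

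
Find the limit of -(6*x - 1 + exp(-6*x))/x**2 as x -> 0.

-18

Direct substitution gives 0/0.
Apply L'Hôpital: lim (6 - 6*e^(-6*x))/(-2*x), still 0/0.
After 2 applications of L'Hôpital's rule the quotient is (36*e^(-6*x))/(-2); substituting x = 0 gives -18.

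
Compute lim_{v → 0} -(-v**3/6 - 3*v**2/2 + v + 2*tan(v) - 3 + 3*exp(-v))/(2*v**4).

-1/16

Substitution gives 0/0; apply L'Hôpital's rule 4 times.
After differentiating numerator and denominator 4 times the quotient is ((16*(3*tan(v)^2 + 2)*e^(v)*tan(v)/cos(v)^2 + 3)*e^(-v))/(-48); at v = 0 this is -1/16.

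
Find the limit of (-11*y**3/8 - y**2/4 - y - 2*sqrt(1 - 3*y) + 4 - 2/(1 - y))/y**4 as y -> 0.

277/64

Substitution gives 0/0; apply L'Hôpital's rule 4 times.
After differentiating numerator and denominator 4 times the quotient is (48/(y - 1)^5 + 1215/(8*(1 - 3*y)^(7/2)))/(24); at y = 0 this is 277/64.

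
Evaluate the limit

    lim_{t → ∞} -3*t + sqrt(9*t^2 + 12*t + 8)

An ∞ − ∞ form. Rationalising with the conjugate, the difference becomes (12t + 8) / (√(9*t^2 + 12*t + 8) + 3t).
For large t the denominator behaves like 2·3t, so the quotient tends to 12/6 = 2.

2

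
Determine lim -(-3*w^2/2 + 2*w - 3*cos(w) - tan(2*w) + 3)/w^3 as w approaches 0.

8/3

Substitution gives 0/0; apply L'Hôpital's rule 3 times.
After differentiating numerator and denominator 3 times the quotient is (-3*sin(w) - 48*tan(2*w)^4 - 64*tan(2*w)^2 - 16)/(-6); at w = 0 this is 8/3.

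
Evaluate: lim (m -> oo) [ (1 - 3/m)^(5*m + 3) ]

The base → 1 and the exponent → ∞: a 1^∞ form.
Take logarithms: (5m + 3)·ln(1 - 3/m). Since ln(1+u) ~ u for small u, this behaves like (5m)·(-3/m) → -15.
So the limit is e^(-15).

e^(-15)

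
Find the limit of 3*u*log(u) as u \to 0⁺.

0

This is a 0·(−∞) form. Rewrite as 3·ln(u) / u^(−1) and apply L'Hôpital:
the derivative quotient is 3·(1/u) / (−1·u^(−2)) = (-3/1)·u^1 → 0.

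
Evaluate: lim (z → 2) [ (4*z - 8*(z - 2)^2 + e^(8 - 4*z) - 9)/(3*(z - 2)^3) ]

-32/9

Direct substitution gives 0/0.
Apply L'Hôpital: lim (-16*z - 4*e^(8 - 4*z) + 36)/(9*(z - 2)^2), still 0/0.
Apply L'Hôpital: lim (16*e^(8 - 4*z) - 16)/(18*z - 36), still 0/0.
After 3 applications of L'Hôpital's rule the quotient is (-64*e^(8 - 4*z))/(18); substituting z = 2 gives -32/9.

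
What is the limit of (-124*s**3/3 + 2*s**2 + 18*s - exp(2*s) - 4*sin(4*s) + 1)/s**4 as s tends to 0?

Substitution gives 0/0; apply L'Hôpital's rule 4 times.
After differentiating numerator and denominator 4 times the quotient is (-16*e^(2*s) - 1024*sin(4*s))/(24); at s = 0 this is -2/3.

-2/3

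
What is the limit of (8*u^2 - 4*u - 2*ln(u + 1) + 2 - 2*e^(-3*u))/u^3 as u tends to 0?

Substitution gives 0/0; apply L'Hôpital's rule 3 times.
After differentiating numerator and denominator 3 times the quotient is (54*e^(-3*u) - 4/(u + 1)^3)/(6); at u = 0 this is 25/3.

25/3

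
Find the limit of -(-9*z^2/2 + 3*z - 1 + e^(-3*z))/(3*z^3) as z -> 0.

Direct substitution gives 0/0.
Apply L'Hôpital: lim (-9*z + 3 - 3*e^(-3*z))/(-9*z^2), still 0/0.
Apply L'Hôpital: lim (-9 + 9*e^(-3*z))/(-18*z), still 0/0.
After 3 applications of L'Hôpital's rule the quotient is (-27*e^(-3*z))/(-18); substituting z = 0 gives 3/2.

3/2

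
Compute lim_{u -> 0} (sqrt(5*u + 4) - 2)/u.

5/4

Substitution gives 0/0. Multiply numerator and denominator by the conjugate √(4 + 5u) + √4.
The numerator becomes (4 + 5u) − 4 = 5u, so the expression simplifies to 5/(√(4 + 5u) + √4).
Letting u → 0 gives 5/(2√4) = 5/4.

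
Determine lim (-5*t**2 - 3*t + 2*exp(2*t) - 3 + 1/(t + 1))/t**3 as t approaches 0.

5/3

Substitution gives 0/0 (the numerator vanishes to order 3).
Expand each term to order t^3: the coefficient of t^3 in 1/(1 + t) is -1 and in 2·e^(2t) is 8/3.
Lower-order terms cancel with the polynomial part, so the numerator is (5/3)·t^3 + o(t^3), and the limit is (5/3)/(1) = 5/3.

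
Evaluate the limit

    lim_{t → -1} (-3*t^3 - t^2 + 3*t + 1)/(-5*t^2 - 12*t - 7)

2

At t = -1 both the top and bottom vanish — a removable singularity. Factoring out (t + 1) from each leaves (-3*t^2 + 2*t + 1)/(-5*t - 7), which at t = -1 equals 2.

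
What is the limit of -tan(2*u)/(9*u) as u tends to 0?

-2/9

Substitution gives 0/0.
Since tan(θ)/θ → 1 as θ → 0, tan(2u)/(2u) → 1 and the limit is 2/(-9) = -2/9.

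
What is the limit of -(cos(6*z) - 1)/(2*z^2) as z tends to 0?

Direct substitution gives 0/0.
Apply L'Hôpital: lim (-6*sin(6*z))/(-4*z), still 0/0.
After 2 applications of L'Hôpital's rule the quotient is (-36*cos(6*z))/(-4); substituting z = 0 gives 9.

9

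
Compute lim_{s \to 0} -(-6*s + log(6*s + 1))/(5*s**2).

18/5

Direct substitution gives 0/0.
Apply L'Hôpital: lim (-6 + 6/(6*s + 1))/(-10*s), still 0/0.
After 2 applications of L'Hôpital's rule the quotient is (-36/(6*s + 1)^2)/(-10); substituting s = 0 gives 18/5.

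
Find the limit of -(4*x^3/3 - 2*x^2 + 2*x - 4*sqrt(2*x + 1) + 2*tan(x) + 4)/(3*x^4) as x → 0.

-5/6

Substitution gives 0/0; apply L'Hôpital's rule 4 times.
After differentiating numerator and denominator 4 times the quotient is (48*tan(x)^3/cos(x)^2 + 32*tan(x)/cos(x)^2 + 60/(2*x + 1)^(7/2))/(-72); at x = 0 this is -5/6.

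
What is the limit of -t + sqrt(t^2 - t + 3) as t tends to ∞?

-1/2

This has the form ∞ − ∞. Multiply and divide by the conjugate √(t^2 - t + 3) + t.
That gives (-t + 3) / (√(t^2 - t + 3) + t).
Divide numerator and denominator by t: the limit is -1/(2·1) = -1/2.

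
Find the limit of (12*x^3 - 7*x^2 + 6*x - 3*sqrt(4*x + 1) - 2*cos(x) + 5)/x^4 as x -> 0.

Substitution gives 0/0; apply L'Hôpital's rule 4 times.
After differentiating numerator and denominator 4 times the quotient is (-2*cos(x) + 720/(4*x + 1)^(7/2))/(24); at x = 0 this is 359/12.

359/12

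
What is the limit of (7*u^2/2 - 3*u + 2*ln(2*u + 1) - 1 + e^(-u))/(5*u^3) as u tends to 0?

Substitution gives 0/0 (the numerator vanishes to order 3).
Expand each term to order u^3: the coefficient of u^3 in e^(-u) is -1/6 and in 2·ln(1 + 2u) is 16/3.
Lower-order terms cancel with the polynomial part, so the numerator is (31/6)·u^3 + o(u^3), and the limit is (31/6)/(5) = 31/30.

31/30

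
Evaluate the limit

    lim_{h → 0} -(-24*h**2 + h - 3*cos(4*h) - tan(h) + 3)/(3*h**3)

Substitution gives 0/0; apply L'Hôpital's rule 3 times.
After differentiating numerator and denominator 3 times the quotient is (-192*sin(4*h) - 6*tan(h)^4 - 8*tan(h)^2 - 2)/(-18); at h = 0 this is 1/9.

1/9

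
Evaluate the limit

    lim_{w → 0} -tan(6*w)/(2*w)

-3

Substitution gives 0/0.
Since tan(u)/u → 1 as u → 0, tan(6w)/(6w) → 1 and the limit is 6/(-2) = -3.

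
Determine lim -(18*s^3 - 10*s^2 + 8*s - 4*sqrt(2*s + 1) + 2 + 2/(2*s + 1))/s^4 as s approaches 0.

Substitution gives 0/0 (the numerator vanishes to order 4).
Expand each term to order s^4: the coefficient of s^4 in 2·1/(1 + 2s) is 32 and in -4·√(1 + 2s) is 5/2.
Lower-order terms cancel with the polynomial part, so the numerator is (69/2)·s^4 + o(s^4), and the limit is (69/2)/(-1) = -69/2.

-69/2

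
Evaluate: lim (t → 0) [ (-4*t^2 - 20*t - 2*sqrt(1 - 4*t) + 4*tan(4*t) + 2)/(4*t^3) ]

Substitution gives 0/0; apply L'Hôpital's rule 3 times.
After differentiating numerator and denominator 3 times the quotient is (1536*tan(4*t)^2/cos(4*t)^2 + 512/cos(4*t)^2 + 48/(1 - 4*t)^(5/2))/(24); at t = 0 this is 70/3.

70/3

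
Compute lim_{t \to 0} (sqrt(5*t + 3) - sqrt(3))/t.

5*√(3)/6

A 0/0 form; rationalise with √(3 + 5t) + √3. This collapses the numerator to 5t, leaving 5/(√(3 + 5t) + √3) → 5/(2√3) = 5*√(3)/6.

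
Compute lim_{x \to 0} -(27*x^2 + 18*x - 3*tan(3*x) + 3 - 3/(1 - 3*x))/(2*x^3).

54

Substitution gives 0/0; apply L'Hôpital's rule 3 times.
After differentiating numerator and denominator 3 times the quotient is (162*(4*(3*x - 1)^4*(cos(6*x) - 2)/(cos(6*x) + 1)^2 - 3)/(3*x - 1)^4)/(-12); at x = 0 this is 54.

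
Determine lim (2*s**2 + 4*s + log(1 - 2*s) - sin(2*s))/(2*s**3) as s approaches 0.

-2/3

Substitution gives 0/0; apply L'Hôpital's rule 3 times.
After differentiating numerator and denominator 3 times the quotient is (8*cos(2*s) + 16/(2*s - 1)^3)/(12); at s = 0 this is -2/3.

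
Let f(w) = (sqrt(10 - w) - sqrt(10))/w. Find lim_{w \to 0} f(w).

-√(10)/20

A 0/0 form; rationalise with √(10 - w) + √10. This collapses the numerator to -w, leaving -1/(√(10 - w) + √10) → -1/(2√10) = -√(10)/20.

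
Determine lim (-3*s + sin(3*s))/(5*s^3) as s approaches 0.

Direct substitution gives 0/0.
Apply L'Hôpital: lim (3*cos(3*s) - 3)/(15*s^2), still 0/0.
Apply L'Hôpital: lim (-9*sin(3*s))/(30*s), still 0/0.
After 3 applications of L'Hôpital's rule the quotient is (-27*cos(3*s))/(30); substituting s = 0 gives -9/10.

-9/10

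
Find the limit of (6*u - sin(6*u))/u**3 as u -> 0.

Direct substitution gives 0/0.
Apply L'Hôpital: lim (6 - 6*cos(6*u))/(3*u^2), still 0/0.
Apply L'Hôpital: lim (36*sin(6*u))/(6*u), still 0/0.
After 3 applications of L'Hôpital's rule the quotient is (216*cos(6*u))/(6); substituting u = 0 gives 36.

36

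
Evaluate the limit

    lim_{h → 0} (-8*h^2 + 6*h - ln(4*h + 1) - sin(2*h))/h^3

Substitution gives 0/0 (the numerator vanishes to order 3).
Expand each term to order h^3: the coefficient of h^3 in −ln(1 + 4h) is -64/3 and in −sin(2h) is 4/3.
Lower-order terms cancel with the polynomial part, so the numerator is (-20)·h^3 + o(h^3), and the limit is (-20)/(1) = -20.

-20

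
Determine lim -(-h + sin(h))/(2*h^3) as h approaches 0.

Direct substitution gives 0/0.
Apply L'Hôpital: lim (cos(h) - 1)/(-6*h^2), still 0/0.
Apply L'Hôpital: lim (-sin(h))/(-12*h), still 0/0.
After 3 applications of L'Hôpital's rule the quotient is (-cos(h))/(-12); substituting h = 0 gives 1/12.

1/12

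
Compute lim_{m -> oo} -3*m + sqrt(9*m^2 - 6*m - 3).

This has the form ∞ − ∞. Multiply and divide by the conjugate √(9*m^2 - 6*m - 3) + 3m.
That gives (-6m - 3) / (√(9*m^2 - 6*m - 3) + 3m).
Divide numerator and denominator by m: the limit is -6/(2·3) = -1.

-1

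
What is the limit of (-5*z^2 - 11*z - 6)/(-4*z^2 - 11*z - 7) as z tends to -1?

At z = -1 both the top and bottom vanish — a removable singularity. Factoring out (z + 1) from each leaves (-5*z - 6)/(-4*z - 7), which at z = -1 equals 1/3.

1/3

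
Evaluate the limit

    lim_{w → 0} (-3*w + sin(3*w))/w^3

-9/2

Direct substitution gives 0/0.
Apply L'Hôpital: lim (3*cos(3*w) - 3)/(3*w^2), still 0/0.
Apply L'Hôpital: lim (-9*sin(3*w))/(6*w), still 0/0.
After 3 applications of L'Hôpital's rule the quotient is (-27*cos(3*w))/(6); substituting w = 0 gives -9/2.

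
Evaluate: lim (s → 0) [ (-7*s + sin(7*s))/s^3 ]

Direct substitution gives 0/0.
Apply L'Hôpital: lim (7*cos(7*s) - 7)/(3*s^2), still 0/0.
Apply L'Hôpital: lim (-49*sin(7*s))/(6*s), still 0/0.
After 3 applications of L'Hôpital's rule the quotient is (-343*cos(7*s))/(6); substituting s = 0 gives -343/6.

-343/6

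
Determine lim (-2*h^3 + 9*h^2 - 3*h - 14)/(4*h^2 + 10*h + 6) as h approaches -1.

-27/2

Since h = -1 makes numerator and denominator zero, (h + 1) divides both.
Cancelling it gives (-2*h^2 + 11*h - 14)/(4*h + 6); now plug in h = -1 to get -27/2.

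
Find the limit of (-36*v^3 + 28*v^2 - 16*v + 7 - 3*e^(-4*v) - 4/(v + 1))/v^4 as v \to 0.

Substitution gives 0/0 (the numerator vanishes to order 4).
Expand each term to order v^4: the coefficient of v^4 in -4·1/(1 + v) is -4 and in -3·e^(-4v) is -32.
Lower-order terms cancel with the polynomial part, so the numerator is (-36)·v^4 + o(v^4), and the limit is (-36)/(1) = -36.

-36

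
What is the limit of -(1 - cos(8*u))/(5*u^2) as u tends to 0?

Substitution gives 0/0.
Use (1 − cos θ)/θ² → 1/2 with θ = 8u: the limit is 8²/(2·(-5)) = -32/5.

-32/5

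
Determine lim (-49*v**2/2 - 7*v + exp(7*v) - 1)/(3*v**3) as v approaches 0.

343/18

Direct substitution gives 0/0.
Apply L'Hôpital: lim (-49*v + 7*e^(7*v) - 7)/(9*v^2), still 0/0.
Apply L'Hôpital: lim (49*e^(7*v) - 49)/(18*v), still 0/0.
After 3 applications of L'Hôpital's rule the quotient is (343*e^(7*v))/(18); substituting v = 0 gives 343/18.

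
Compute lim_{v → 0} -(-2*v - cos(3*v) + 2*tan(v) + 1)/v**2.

-9/2

Substitution gives 0/0; apply L'Hôpital's rule 2 times.
After differentiating numerator and denominator 2 times the quotient is (9*cos(3*v) + 4*tan(v)/cos(v)^2)/(-2); at v = 0 this is -9/2.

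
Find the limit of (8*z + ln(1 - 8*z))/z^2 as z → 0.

Direct substitution gives 0/0.
Apply L'Hôpital: lim (8 - 8/(1 - 8*z))/(2*z), still 0/0.
After 2 applications of L'Hôpital's rule the quotient is (-64/(1 - 8*z)^2)/(2); substituting z = 0 gives -32.

-32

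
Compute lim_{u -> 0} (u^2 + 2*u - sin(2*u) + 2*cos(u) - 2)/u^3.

4/3

Substitution gives 0/0; apply L'Hôpital's rule 3 times.
After differentiating numerator and denominator 3 times the quotient is (2*sin(u) + 8*cos(2*u))/(6); at u = 0 this is 4/3.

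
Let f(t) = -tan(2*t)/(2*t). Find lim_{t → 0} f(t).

-1

Substitution gives 0/0.
Since tan(u)/u → 1 as u → 0, tan(2t)/(2t) → 1 and the limit is 2/(-2) = -1.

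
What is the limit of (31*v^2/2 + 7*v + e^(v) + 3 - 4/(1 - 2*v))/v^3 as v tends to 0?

-191/6

Substitution gives 0/0 (the numerator vanishes to order 3).
Expand each term to order v^3: the coefficient of v^3 in e^(v) is 1/6 and in -4·1/(1 - 2v) is -32.
Lower-order terms cancel with the polynomial part, so the numerator is (-191/6)·v^3 + o(v^3), and the limit is (-191/6)/(1) = -191/6.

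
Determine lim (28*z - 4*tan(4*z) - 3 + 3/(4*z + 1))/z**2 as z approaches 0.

Substitution gives 0/0 (the numerator vanishes to order 2).
Expand each term to order z^2: the coefficient of z^2 in 3·1/(1 + 4z) is 48 and in -4·tan(4z) is 0.
Lower-order terms cancel with the polynomial part, so the numerator is (48)·z^2 + o(z^2), and the limit is (48)/(1) = 48.

48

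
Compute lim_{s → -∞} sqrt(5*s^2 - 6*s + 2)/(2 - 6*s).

For large |s|, √(5*s^2 - 6*s + 2) ≈ √5·|s| and the denominator ≈ -6s.
Since s → −∞, |s| = −s, giving −√5/(-6) = √(5)/6.

√(5)/6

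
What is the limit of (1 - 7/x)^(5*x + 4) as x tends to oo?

e^(-35)

Let L be the limit and take ln: ln L = lim (5x + 4)·ln(1 - 7/x) = lim (5x + 4)·(-7/x + O(1/x²)) = -35.
Hence L = e^(-35).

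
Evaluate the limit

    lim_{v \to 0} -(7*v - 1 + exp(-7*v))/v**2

Direct substitution gives 0/0.
Apply L'Hôpital: lim (7 - 7*e^(-7*v))/(-2*v), still 0/0.
After 2 applications of L'Hôpital's rule the quotient is (49*e^(-7*v))/(-2); substituting v = 0 gives -49/2.

-49/2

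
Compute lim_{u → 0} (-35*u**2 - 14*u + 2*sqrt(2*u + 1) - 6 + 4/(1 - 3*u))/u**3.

Substitution gives 0/0; apply L'Hôpital's rule 3 times.
After differentiating numerator and denominator 3 times the quotient is (648/(3*u - 1)^4 + 6/(2*u + 1)^(5/2))/(6); at u = 0 this is 109.

109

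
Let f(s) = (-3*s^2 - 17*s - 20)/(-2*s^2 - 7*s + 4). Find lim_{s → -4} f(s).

7/9

At s = -4 both the top and bottom vanish — a removable singularity. Factoring out (s + 4) from each leaves (-3*s - 5)/(1 - 2*s), which at s = -4 equals 7/9.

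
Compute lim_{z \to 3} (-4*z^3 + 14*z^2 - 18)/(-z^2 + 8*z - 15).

-12

Since z = 3 makes numerator and denominator zero, (z - 3) divides both.
Cancelling it gives (-4*z^2 + 2*z + 6)/(5 - z); now plug in z = 3 to get -12.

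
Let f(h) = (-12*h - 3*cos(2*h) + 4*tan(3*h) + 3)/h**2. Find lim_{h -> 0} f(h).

Substitution gives 0/0 (the numerator vanishes to order 2).
Expand each term to order h^2: the coefficient of h^2 in 4·tan(3h) is 0 and in -3·cos(2h) is 6.
Lower-order terms cancel with the polynomial part, so the numerator is (6)·h^2 + o(h^2), and the limit is (6)/(1) = 6.

6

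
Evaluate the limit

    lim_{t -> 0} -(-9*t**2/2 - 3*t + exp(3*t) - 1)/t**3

Direct substitution gives 0/0.
Apply L'Hôpital: lim (-9*t + 3*e^(3*t) - 3)/(-3*t^2), still 0/0.
Apply L'Hôpital: lim (9*e^(3*t) - 9)/(-6*t), still 0/0.
After 3 applications of L'Hôpital's rule the quotient is (27*e^(3*t))/(-6); substituting t = 0 gives -9/2.

-9/2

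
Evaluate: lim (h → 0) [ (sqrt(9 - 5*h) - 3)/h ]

-5/6

Substitution gives 0/0. Multiply numerator and denominator by the conjugate √(9 - 5h) + √9.
The numerator becomes (9 - 5h) − 9 = -5h, so the expression simplifies to -5/(√(9 - 5h) + √9).
Letting h → 0 gives -5/(2√9) = -5/6.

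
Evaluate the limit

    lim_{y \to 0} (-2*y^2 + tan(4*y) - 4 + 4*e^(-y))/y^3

62/3

Substitution gives 0/0 (the numerator vanishes to order 3).
Expand each term to order y^3: the coefficient of y^3 in tan(4y) is 64/3 and in 4·e^(-y) is -2/3.
Lower-order terms cancel with the polynomial part, so the numerator is (62/3)·y^3 + o(y^3), and the limit is (62/3)/(1) = 62/3.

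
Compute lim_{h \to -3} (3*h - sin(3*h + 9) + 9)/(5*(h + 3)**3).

9/10

Direct substitution gives 0/0.
Apply L'Hôpital: lim (3 - 3*cos(3*h + 9))/(15*(h + 3)^2), still 0/0.
Apply L'Hôpital: lim (9*sin(3*h + 9))/(30*h + 90), still 0/0.
After 3 applications of L'Hôpital's rule the quotient is (27*cos(3*h + 9))/(30); substituting h = -3 gives 9/10.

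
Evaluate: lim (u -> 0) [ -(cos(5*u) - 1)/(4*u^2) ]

Direct substitution gives 0/0.
Apply L'Hôpital: lim (-5*sin(5*u))/(-8*u), still 0/0.
After 2 applications of L'Hôpital's rule the quotient is (-25*cos(5*u))/(-8); substituting u = 0 gives 25/8.

25/8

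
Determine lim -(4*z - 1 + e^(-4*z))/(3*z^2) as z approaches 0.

-8/3

Direct substitution gives 0/0.
Apply L'Hôpital: lim (4 - 4*e^(-4*z))/(-6*z), still 0/0.
After 2 applications of L'Hôpital's rule the quotient is (16*e^(-4*z))/(-6); substituting z = 0 gives -8/3.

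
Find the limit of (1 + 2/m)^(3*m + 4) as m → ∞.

Write it as [(1 + 2/m)^m]^(3) · (1 + 2/m)^(4). The bracketed term tends to e^(2) and the second factor to 1, so the limit is e^(6).

e^(6)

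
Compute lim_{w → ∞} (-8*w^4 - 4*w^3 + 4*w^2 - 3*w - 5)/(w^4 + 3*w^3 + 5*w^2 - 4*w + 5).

Numerator and denominator both have degree 4.
Dividing every term by w^4, all lower-order terms vanish and the limit is the ratio of leading coefficients, -8/(1) = -8.

-8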